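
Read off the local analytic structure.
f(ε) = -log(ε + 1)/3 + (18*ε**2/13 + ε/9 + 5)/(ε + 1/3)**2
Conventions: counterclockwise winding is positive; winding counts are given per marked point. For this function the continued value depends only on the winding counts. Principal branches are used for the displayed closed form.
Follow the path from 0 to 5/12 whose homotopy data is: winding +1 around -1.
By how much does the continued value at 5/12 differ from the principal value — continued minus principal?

The rational part is single-valued and drops out of the difference; each branch term changes only by its own monodromy.
(-1/3)*log(1 - ε/(-1)): each positive loop around -1 adds 2*pi*i to the log, so winding +1 contributes (-1/3)*(1)*2*pi*i = -(2/3)*pi*i.
Summing the contributions at ε = 5/12 gives -(2/3)*pi*i.

Continued minus principal equals -(2/3)*pi*i.


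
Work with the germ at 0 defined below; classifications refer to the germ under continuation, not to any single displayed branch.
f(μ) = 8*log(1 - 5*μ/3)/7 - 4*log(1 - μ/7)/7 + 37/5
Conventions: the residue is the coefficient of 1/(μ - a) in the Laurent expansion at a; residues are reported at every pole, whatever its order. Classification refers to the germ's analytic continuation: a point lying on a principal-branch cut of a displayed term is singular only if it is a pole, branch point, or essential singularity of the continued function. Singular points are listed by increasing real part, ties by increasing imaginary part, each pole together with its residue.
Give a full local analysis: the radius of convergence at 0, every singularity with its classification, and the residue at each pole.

Radius of convergence at 0: 3/5.
At 3/5: a logarithmic branch point.
At 7: a logarithmic branch point.

Branch term (-4/7)*log(1 - μ/(7)): its argument vanishes at μ = 7, a logarithmic branch point, modulus 7.
Branch term (8/7)*log(1 - μ/(3/5)): its argument vanishes at μ = 3/5, a logarithmic branch point, modulus 3/5.
The radius of convergence is the smallest modulus among the singular points: 3/5.
List the singular points by increasing real part (a conjugate pair: the negative imaginary part first).


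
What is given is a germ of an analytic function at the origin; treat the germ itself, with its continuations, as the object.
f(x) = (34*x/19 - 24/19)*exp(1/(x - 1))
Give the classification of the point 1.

The point is an essential singularity.

The exponent 1/(x - (1)) has a pole at 1, so exp(1/(x - (1))) takes every nonzero value near it: an essential singularity (not a pole of any order).


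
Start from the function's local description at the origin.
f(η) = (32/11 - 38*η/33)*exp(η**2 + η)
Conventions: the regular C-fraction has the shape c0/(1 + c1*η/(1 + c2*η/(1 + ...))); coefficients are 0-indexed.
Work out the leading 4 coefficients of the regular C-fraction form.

Taylor coefficients (expand at 0): a_0 = 32/11, a_1 = 58/33, a_2 = 106/33, a_3 = 5/3.
c0 = a_0 = 32/11. Peel one level at a time: if S = 1 + c*η/S' with S'(0) = 1, then c is the η-coefficient of S and S' = c*η/(S - 1).
S_1 = c0/f = 1 + (-29/48)*η + (-1703/2304)*η^2 + ...; c1 = -29/48.
S_2 = c1*η/(S_1 - 1) = 1 + (-1703/1392)*η + (4023/1682)*η^2 + ...; c2 = -1703/1392.
S_3 = c2*η/(S_2 - 1) = 1 + (96552/49387)*η + ...; c3 = 96552/49387.

The regular C-fraction coefficients are [32/11, -29/48, -1703/1392, 96552/49387].


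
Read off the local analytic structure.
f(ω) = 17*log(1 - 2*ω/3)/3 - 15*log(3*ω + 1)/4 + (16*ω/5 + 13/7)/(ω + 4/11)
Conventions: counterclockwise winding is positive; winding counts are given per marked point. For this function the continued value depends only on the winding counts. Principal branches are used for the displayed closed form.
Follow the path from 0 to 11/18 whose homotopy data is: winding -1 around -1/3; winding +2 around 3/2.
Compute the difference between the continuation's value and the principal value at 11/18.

The rational part is single-valued and drops out of the difference; each branch term changes only by its own monodromy.
(-15/4)*log(1 - ω/(-1/3)): each positive loop around -1/3 adds 2*pi*i to the log, so winding -1 contributes (-15/4)*(-1)*2*pi*i = (15/2)*pi*i.
(17/3)*log(1 - ω/(3/2)): each positive loop around 3/2 adds 2*pi*i to the log, so winding +2 contributes (17/3)*(2)*2*pi*i = (68/3)*pi*i.
Summing the contributions at ω = 11/18 gives (181/6)*pi*i.

Continued minus principal equals (181/6)*pi*i.


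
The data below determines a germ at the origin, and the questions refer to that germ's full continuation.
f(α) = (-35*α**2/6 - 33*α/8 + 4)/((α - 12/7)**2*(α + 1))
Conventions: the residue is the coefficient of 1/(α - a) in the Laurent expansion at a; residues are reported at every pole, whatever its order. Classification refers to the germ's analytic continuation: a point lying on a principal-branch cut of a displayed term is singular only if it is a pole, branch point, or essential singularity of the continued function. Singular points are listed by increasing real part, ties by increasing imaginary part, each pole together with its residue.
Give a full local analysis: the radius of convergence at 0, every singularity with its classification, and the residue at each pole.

Denominator factor (α + 1): pole of order 1 at -1, modulus 1.
Denominator factor (α - 12/7)^2: pole of order 2 at 12/7, modulus 12/7.
The radius of convergence is the smallest modulus among the singular points: 1.
At the order-1 pole -1 set g(α) = (α - (-1))*f(α) = (-35*α**2/6 - 33*α/8 + 4)/(α - 12/7)**2.
Simple pole: residue = g(a) at a = -1, which is 2695/8664.
At the order-2 pole 12/7 set g(α) = (α - (12/7))^2*f(α) = (-35*α**2/6 - 33*α/8 + 4)/(α + 1).
Order-2 pole: residue = g'(a); g'(12/7) = -17745/2888, so the residue is -17745/2888.
List the singular points by increasing real part (a conjugate pair: the negative imaginary part first).

Radius of convergence at 0: 1.
At -1: a pole of order 1; residue 2695/8664.
At 12/7: a pole of order 2; residue -17745/2888.


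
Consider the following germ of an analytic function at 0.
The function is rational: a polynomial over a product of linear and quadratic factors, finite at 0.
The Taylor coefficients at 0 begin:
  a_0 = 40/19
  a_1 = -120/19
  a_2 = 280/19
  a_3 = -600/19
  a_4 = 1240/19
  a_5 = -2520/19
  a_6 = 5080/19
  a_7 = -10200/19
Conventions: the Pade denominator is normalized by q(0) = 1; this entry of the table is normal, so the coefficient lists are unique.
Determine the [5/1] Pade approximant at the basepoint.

Taylor coefficients needed (read off): a_0 = 40/19, a_1 = -120/19, a_2 = 280/19, a_3 = -600/19, a_4 = 1240/19, a_5 = -2520/19, a_6 = 5080/19.
Write the denominator as Q(β) = 1 + q1*β. Requiring Q*f - P = O(β^7) with deg P <= 5 kills the coefficients of β^6..β^6 in Q*f:
  β^6: a_6 + q1*a_5 = 0, i.e. 5080/19 + (-2520/19)*q1 = 0.
Solving this linear system: q1 = 127/63.
The numerator is Q*f truncated at degree 5: P0 = a_0 = 40/19; P1 = a_1 + q1*a_0 = -2480/1197; P2 = a_2 + q1*a_1 = 800/399; P3 = a_3 + q1*a_2 = -320/171; P4 = a_4 + q1*a_3 = 640/399; P5 = a_5 + q1*a_4 = -1280/1197.

The Pade approximant has numerator coefficients [40/19, -2480/1197, 800/399, -320/171, 640/399, -1280/1197]; denominator coefficients [1, 127/63].


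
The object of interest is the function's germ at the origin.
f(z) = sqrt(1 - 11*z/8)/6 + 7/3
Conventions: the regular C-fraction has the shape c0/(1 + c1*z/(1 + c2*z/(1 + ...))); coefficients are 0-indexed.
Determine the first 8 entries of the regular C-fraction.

The regular C-fraction coefficients are [5/2, 11/240, -187/480, -165/544, -209/544, -187/608, -231/608, -209/672].

Taylor coefficients (expand at 0): a_0 = 5/2, a_1 = -11/96, a_2 = -121/3072, a_3 = -1331/49152, a_4 = -73205/3145728, a_5 = -1127357/50331648, a_6 = -12400927/536870912, a_7 = -214358881/8589934592.
c0 = a_0 = 5/2. Peel one level at a time: if S = 1 + c*z/S' with S'(0) = 1, then c is the z-coefficient of S and S' = c*z/(S - 1).
S_1 = c0/f = 1 + (11/240)*z + (2057/115200)*z^2 + ...; c1 = 11/240.
S_2 = c1*z/(S_1 - 1) = 1 + (-187/480)*z + (-121/1024)*z^2 + ...; c2 = -187/480.
S_3 = c2*z/(S_2 - 1) = 1 + (-165/544)*z + (-34485/295936)*z^2 + ...; c3 = -165/544.
S_4 = c3*z/(S_3 - 1) = 1 + (-209/544)*z + (-121/1024)*z^2 + ...; c4 = -209/544.
S_5 = c4*z/(S_4 - 1) = 1 + (-187/608)*z + (-43197/369664)*z^2 + ...; c5 = -187/608.
S_6 = c5*z/(S_5 - 1) = 1 + (-231/608)*z + (-121/1024)*z^2 + ...; c6 = -231/608.
S_7 = c6*z/(S_6 - 1) = 1 + (-209/672)*z + ...; c7 = -209/672.


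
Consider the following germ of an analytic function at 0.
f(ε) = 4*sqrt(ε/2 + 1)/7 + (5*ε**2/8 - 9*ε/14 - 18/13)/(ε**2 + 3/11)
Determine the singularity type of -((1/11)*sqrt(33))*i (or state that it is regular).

The point is a pole of order 1.

The denominator factor ε**2 + 3/11 vanishes at -((1/11)*sqrt(33))*i and appears to the power 1; the numerator there equals (-1779/1144) + ((9/154)*sqrt(33))*i, nonzero, and no other factor vanishes.
The branch terms are analytic at this point.
Hence a pole whose order is the multiplicity, 1.


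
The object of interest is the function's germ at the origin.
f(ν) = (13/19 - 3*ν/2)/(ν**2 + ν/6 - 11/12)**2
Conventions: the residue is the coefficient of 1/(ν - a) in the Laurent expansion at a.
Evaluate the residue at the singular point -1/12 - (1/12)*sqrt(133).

The factor ν**2 + ν/6 - 11/12 splits as (ν - a)(ν - a') with a = -1/12 - (1/12)*sqrt(133), a' = -1/12 + (1/12)*sqrt(133). At the order-2 pole a set g(ν) = (ν - a)^2*f(ν) = [13/19 - 3*ν/2] / (ν - a')^2.
Order-2 pole: residue = g'(a); g'(-1/12 - (1/12)*sqrt(133)) = (6642/336091)*sqrt(133), so the residue is (6642/336091)*sqrt(133).

The residue is (6642/336091)*sqrt(133).


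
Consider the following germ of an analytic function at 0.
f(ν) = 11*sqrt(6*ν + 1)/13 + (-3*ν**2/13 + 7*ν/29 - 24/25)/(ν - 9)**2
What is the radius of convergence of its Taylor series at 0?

Denominator factor (ν - 9)^2: pole of order 2 at 9, modulus 9.
Branch term (11/13)*sqrt(1 - ν/(-1/6)): its argument vanishes at ν = -1/6, a square-root branch point, modulus 1/6.
The radius of convergence is the smallest modulus among the singular points: 1/6.

The radius of convergence is 1/6.


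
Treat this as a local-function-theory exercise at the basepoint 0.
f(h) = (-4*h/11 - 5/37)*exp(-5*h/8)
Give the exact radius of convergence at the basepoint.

The factor exp(-5*h/8) is entire and contributes no finite singular point.
The polynomial part has no poles.
No finite singular points: the Taylor series at 0 converges everywhere.

The radius of convergence is infinite.


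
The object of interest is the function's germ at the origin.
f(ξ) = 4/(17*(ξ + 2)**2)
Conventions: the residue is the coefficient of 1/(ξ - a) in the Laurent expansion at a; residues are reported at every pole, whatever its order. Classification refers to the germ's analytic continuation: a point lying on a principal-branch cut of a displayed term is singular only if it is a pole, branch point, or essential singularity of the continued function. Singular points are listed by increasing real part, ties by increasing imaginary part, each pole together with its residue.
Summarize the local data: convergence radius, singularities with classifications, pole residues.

Radius of convergence at 0: 2.
At -2: a pole of order 2; residue 0.

Denominator factor (ξ + 2)^2: pole of order 2 at -2, modulus 2.
The radius of convergence is the smallest modulus among the singular points: 2.
At the order-2 pole -2 set g(ξ) = (ξ - (-2))^2*f(ξ) = 4/17.
Order-2 pole: residue = g'(a); g'(-2) = 0, so the residue is 0.


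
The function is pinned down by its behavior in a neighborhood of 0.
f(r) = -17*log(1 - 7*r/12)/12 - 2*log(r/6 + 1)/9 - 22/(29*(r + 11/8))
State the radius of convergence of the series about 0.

Denominator factor (r + 11/8): pole of order 1 at -11/8, modulus 11/8.
Branch term (-2/9)*log(1 - r/(-6)): its argument vanishes at r = -6, a logarithmic branch point, modulus 6.
Branch term (-17/12)*log(1 - r/(12/7)): its argument vanishes at r = 12/7, a logarithmic branch point, modulus 12/7.
The radius of convergence is the smallest modulus among the singular points: 11/8.

The radius of convergence is 11/8.


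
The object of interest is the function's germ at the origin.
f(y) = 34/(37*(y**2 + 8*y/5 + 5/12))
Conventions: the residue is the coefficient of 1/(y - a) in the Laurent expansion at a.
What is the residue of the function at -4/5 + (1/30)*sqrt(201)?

The factor y**2 + 8*y/5 + 5/12 splits as (y - a)(y - a') with a = -4/5 + (1/30)*sqrt(201), a' = -4/5 - (1/30)*sqrt(201). At the order-1 pole a set g(y) = (y - a)*f(y) = [34/37] / (y - a').
Simple pole: residue = g(a) at a = -4/5 + (1/30)*sqrt(201), which is (170/2479)*sqrt(201).

The residue is (170/2479)*sqrt(201).


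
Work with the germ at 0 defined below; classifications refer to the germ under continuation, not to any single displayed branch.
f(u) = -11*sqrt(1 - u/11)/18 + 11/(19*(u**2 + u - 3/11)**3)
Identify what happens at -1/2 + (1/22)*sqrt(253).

The denominator factor u**2 + u - 3/11 vanishes at -1/2 + (1/22)*sqrt(253) and appears to the power 3; the numerator there equals 11/19, nonzero, and no other factor vanishes.
The branch terms are analytic at this point.
Hence a pole whose order is the multiplicity, 3.

The point is a pole of order 3.


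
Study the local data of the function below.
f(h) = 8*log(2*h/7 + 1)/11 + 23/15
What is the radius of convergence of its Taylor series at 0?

Branch term (8/11)*log(1 - h/(-7/2)): its argument vanishes at h = -7/2, a logarithmic branch point, modulus 7/2.
The radius of convergence is the smallest modulus among the singular points: 7/2.

The radius of convergence is 7/2.


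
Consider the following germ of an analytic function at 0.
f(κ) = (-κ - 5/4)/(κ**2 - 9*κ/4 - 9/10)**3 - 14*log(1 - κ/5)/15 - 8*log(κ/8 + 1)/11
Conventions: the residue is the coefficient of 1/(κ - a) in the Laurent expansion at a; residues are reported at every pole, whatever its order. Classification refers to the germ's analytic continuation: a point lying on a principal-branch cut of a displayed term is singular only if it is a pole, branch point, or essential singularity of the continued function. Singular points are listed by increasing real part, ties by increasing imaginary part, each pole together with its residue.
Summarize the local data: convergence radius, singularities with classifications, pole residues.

Denominator factor (κ**2 - 9*κ/4 - 9/10)^3: discriminant 693/80, real irrational roots 9/8 + (3/40)*sqrt(385) and 9/8 - (3/40)*sqrt(385); poles of order 3, moduli 9/8 + (3/40)*sqrt(385) and -9/8 + (3/40)*sqrt(385).
Branch term (-8/11)*log(1 - κ/(-8)): its argument vanishes at κ = -8, a logarithmic branch point, modulus 8.
Branch term (-14/15)*log(1 - κ/(5)): its argument vanishes at κ = 5, a logarithmic branch point, modulus 5.
The radius of convergence is the smallest modulus among the singular points: -9/8 + (3/40)*sqrt(385).
The branch terms are analytic at 9/8 - (3/40)*sqrt(385) and contribute nothing to the residue; only the rational part matters.
The factor κ**2 - 9*κ/4 - 9/10 splits as (κ - a)(κ - a') with a = 9/8 - (3/40)*sqrt(385), a' = 9/8 + (3/40)*sqrt(385). At the order-3 pole a set g(κ) = (κ - a)^3*(rational part) = [-κ - 5/4] / (κ - a')^3.
Order-3 pole: residue = g''(a)/2; g''(9/8 - (3/40)*sqrt(385)) = (243200/36979173)*sqrt(385), so the residue is (121600/36979173)*sqrt(385).
The branch terms are analytic at 9/8 + (3/40)*sqrt(385) and contribute nothing to the residue; only the rational part matters.
The factor κ**2 - 9*κ/4 - 9/10 splits as (κ - a)(κ - a') with a = 9/8 + (3/40)*sqrt(385), a' = 9/8 - (3/40)*sqrt(385). At the order-3 pole a set g(κ) = (κ - a)^3*(rational part) = [-κ - 5/4] / (κ - a')^3.
Order-3 pole: residue = g''(a)/2; g''(9/8 + (3/40)*sqrt(385)) = -(243200/36979173)*sqrt(385), so the residue is -(121600/36979173)*sqrt(385).
List the singular points by increasing real part (a conjugate pair: the negative imaginary part first).

Radius of convergence at 0: -9/8 + (3/40)*sqrt(385).
At -8: a logarithmic branch point.
At 9/8 - (3/40)*sqrt(385): a pole of order 3; residue (121600/36979173)*sqrt(385).
At 9/8 + (3/40)*sqrt(385): a pole of order 3; residue -(121600/36979173)*sqrt(385).
At 5: a logarithmic branch point.


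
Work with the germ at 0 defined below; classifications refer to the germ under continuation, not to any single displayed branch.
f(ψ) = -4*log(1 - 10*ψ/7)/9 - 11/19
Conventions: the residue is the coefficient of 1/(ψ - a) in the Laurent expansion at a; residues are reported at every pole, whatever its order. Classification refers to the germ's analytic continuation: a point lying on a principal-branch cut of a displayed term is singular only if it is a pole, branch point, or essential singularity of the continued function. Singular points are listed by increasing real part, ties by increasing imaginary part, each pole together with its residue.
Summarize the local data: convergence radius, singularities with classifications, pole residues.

Branch term (-4/9)*log(1 - ψ/(7/10)): its argument vanishes at ψ = 7/10, a logarithmic branch point, modulus 7/10.
The radius of convergence is the smallest modulus among the singular points: 7/10.

Radius of convergence at 0: 7/10.
At 7/10: a logarithmic branch point.


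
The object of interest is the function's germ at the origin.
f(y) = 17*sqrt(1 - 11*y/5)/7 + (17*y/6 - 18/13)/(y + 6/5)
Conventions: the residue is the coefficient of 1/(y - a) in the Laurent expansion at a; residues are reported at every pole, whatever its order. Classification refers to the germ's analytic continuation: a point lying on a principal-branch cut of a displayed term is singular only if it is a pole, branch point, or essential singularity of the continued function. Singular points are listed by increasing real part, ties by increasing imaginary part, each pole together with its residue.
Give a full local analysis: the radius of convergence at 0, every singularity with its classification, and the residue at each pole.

Radius of convergence at 0: 5/11.
At -6/5: a pole of order 1; residue -311/65.
At 5/11: an algebraic (square-root) branch point.

Denominator factor (y + 6/5): pole of order 1 at -6/5, modulus 6/5.
Branch term (17/7)*sqrt(1 - y/(5/11)): its argument vanishes at y = 5/11, a square-root branch point, modulus 5/11.
The radius of convergence is the smallest modulus among the singular points: 5/11.
The branch term is analytic at -6/5 and contributes nothing to the residue; only the rational part matters.
At the order-1 pole -6/5 set g(y) = (y - (-6/5))*(rational part) = 17*y/6 - 18/13.
Simple pole: residue = g(a) at a = -6/5, which is -311/65.
List the singular points by increasing real part (a conjugate pair: the negative imaginary part first).


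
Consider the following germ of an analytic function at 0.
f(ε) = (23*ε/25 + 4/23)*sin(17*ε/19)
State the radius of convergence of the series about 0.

The factor sin(17*ε/19) is entire and contributes no finite singular point.
The polynomial part has no poles.
No finite singular points: the Taylor series at 0 converges everywhere.

The radius of convergence is infinite.


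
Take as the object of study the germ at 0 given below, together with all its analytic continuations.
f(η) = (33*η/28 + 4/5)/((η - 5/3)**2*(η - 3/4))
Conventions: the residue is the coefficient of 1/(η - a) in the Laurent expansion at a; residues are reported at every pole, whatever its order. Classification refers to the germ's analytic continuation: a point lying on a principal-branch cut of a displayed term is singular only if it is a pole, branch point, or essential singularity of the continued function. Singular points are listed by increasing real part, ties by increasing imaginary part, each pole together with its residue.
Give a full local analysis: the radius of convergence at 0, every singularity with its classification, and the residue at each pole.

Radius of convergence at 0: 3/4.
At 3/4: a pole of order 1; residue 8487/4235.
At 5/3: a pole of order 2; residue -8487/4235.

Denominator factor (η - 3/4): pole of order 1 at 3/4, modulus 3/4.
Denominator factor (η - 5/3)^2: pole of order 2 at 5/3, modulus 5/3.
The radius of convergence is the smallest modulus among the singular points: 3/4.
At the order-1 pole 3/4 set g(η) = (η - (3/4))*f(η) = (33*η/28 + 4/5)/(η - 5/3)**2.
Simple pole: residue = g(a) at a = 3/4, which is 8487/4235.
At the order-2 pole 5/3 set g(η) = (η - (5/3))^2*f(η) = (33*η/28 + 4/5)/(η - 3/4).
Order-2 pole: residue = g'(a); g'(5/3) = -8487/4235, so the residue is -8487/4235.
List the singular points by increasing real part (a conjugate pair: the negative imaginary part first).


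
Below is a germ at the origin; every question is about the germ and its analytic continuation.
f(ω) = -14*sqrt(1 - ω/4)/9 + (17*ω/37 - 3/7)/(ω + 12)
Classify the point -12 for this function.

The denominator factor ω + 12 vanishes at -12 and appears to the power 1; the numerator there equals -1539/259, nonzero, and no other factor vanishes.
The branch terms are analytic at this point.
Hence a pole whose order is the multiplicity, 1.

The point is a pole of order 1.


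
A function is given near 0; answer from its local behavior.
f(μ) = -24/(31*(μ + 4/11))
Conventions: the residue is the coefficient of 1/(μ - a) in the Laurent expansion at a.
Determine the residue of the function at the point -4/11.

The residue is -24/31.

At the order-1 pole -4/11 set g(μ) = (μ - (-4/11))*f(μ) = -24/31.
Simple pole: residue = g(a) at a = -4/11, which is -24/31.


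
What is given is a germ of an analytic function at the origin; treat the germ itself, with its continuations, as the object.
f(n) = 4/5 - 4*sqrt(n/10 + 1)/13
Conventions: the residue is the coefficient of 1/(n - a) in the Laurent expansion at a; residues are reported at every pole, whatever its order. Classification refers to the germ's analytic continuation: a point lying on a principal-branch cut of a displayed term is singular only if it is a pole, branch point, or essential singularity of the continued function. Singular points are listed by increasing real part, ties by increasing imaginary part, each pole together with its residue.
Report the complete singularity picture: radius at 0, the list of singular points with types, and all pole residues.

Branch term (-4/13)*sqrt(1 - n/(-10)): its argument vanishes at n = -10, a square-root branch point, modulus 10.
The radius of convergence is the smallest modulus among the singular points: 10.

Radius of convergence at 0: 10.
At -10: an algebraic (square-root) branch point.


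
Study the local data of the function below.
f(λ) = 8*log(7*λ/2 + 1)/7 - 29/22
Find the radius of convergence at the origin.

The radius of convergence is 2/7.

Branch term (8/7)*log(1 - λ/(-2/7)): its argument vanishes at λ = -2/7, a logarithmic branch point, modulus 2/7.
The radius of convergence is the smallest modulus among the singular points: 2/7.


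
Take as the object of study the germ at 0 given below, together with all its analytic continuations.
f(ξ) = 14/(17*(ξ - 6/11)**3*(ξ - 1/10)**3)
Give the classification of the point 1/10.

The denominator factor ξ - 1/10 vanishes at 1/10 and appears to the power 3; the numerator there equals 14/17, nonzero, and no other factor vanishes.
Hence a pole whose order is the multiplicity, 3.

The point is a pole of order 3.


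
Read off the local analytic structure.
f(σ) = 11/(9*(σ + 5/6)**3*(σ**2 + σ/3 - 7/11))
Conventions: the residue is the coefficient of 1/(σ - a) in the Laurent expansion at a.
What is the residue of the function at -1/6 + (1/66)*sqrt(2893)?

The factor σ**2 + σ/3 - 7/11 splits as (σ - a)(σ - a') with a = -1/6 + (1/66)*sqrt(2893), a' = -1/6 - (1/66)*sqrt(2893). At the order-1 pole a set g(σ) = (σ - a)*f(σ) = [11/(9*(σ + 5/6)**3)] / (σ - a').
Simple pole: residue = g(a) at a = -1/6 + (1/66)*sqrt(2893), which is 8422568/73167 - (41101280/19242921)*sqrt(2893).

The residue is 8422568/73167 - (41101280/19242921)*sqrt(2893).


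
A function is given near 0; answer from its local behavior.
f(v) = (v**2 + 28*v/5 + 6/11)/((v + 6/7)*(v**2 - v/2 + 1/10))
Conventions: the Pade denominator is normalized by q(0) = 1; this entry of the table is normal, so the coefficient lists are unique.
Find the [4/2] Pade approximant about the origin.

The Pade approximant has numerator coefficients [70/11, 510223564984/8844745107, -175519399503/2948248369, 137431297150/2948248369, -384807632020/2948248369]; denominator coefficients [1, -8096894041/1608135474, 15954279757/1608135474].


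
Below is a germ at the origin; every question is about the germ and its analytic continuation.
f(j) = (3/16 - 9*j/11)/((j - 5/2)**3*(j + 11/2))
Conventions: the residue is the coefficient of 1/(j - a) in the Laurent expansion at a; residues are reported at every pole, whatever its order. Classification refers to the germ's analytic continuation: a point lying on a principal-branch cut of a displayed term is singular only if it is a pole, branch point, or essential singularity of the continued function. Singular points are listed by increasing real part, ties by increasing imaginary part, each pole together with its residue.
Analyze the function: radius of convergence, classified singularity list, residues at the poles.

Denominator factor (j + 11/2): pole of order 1 at -11/2, modulus 11/2.
Denominator factor (j - 5/2)^3: pole of order 3 at 5/2, modulus 5/2.
The radius of convergence is the smallest modulus among the singular points: 5/2.
At the order-1 pole -11/2 set g(j) = (j - (-11/2))*f(j) = (3/16 - 9*j/11)/(j - 5/2)**3.
Simple pole: residue = g(a) at a = -11/2, which is -75/8192.
At the order-3 pole 5/2 set g(j) = (j - (5/2))^3*f(j) = (3/16 - 9*j/11)/(j + 11/2).
Order-3 pole: residue = g''(a)/2; g''(5/2) = 75/4096, so the residue is 75/8192.
List the singular points by increasing real part (a conjugate pair: the negative imaginary part first).

Radius of convergence at 0: 5/2.
At -11/2: a pole of order 1; residue -75/8192.
At 5/2: a pole of order 3; residue 75/8192.


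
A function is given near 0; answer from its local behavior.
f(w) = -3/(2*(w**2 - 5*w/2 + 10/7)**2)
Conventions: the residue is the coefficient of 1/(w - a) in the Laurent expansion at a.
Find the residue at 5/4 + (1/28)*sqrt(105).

The factor w**2 - 5*w/2 + 10/7 splits as (w - a)(w - a') with a = 5/4 + (1/28)*sqrt(105), a' = 5/4 - (1/28)*sqrt(105). At the order-2 pole a set g(w) = (w - a)^2*f(w) = [-3/2] / (w - a')^2.
Order-2 pole: residue = g'(a); g'(5/4 + (1/28)*sqrt(105)) = (56/75)*sqrt(105), so the residue is (56/75)*sqrt(105).

The residue is (56/75)*sqrt(105).


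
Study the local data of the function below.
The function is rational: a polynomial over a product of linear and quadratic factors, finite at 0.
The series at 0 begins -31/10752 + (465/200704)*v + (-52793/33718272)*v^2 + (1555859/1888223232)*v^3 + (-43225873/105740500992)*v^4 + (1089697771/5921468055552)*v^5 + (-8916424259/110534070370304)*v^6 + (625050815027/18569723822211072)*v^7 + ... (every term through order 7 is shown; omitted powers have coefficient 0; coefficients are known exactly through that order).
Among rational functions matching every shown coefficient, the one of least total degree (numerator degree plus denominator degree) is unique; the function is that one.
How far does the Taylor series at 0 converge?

No rational of total degree below 5 reproduces all 8 coefficients; solving the [0/5] Pade equations on them gives f(v) = 31/(21*(v + 4)**3*(v**2 - 3*v/7 - 8)), whose expansion matches every shown term.
Denominator factor (v**2 - 3*v/7 - 8): discriminant 1577/49, real irrational roots 3/14 + (1/14)*sqrt(1577) and 3/14 - (1/14)*sqrt(1577); poles of order 1, moduli 3/14 + (1/14)*sqrt(1577) and -3/14 + (1/14)*sqrt(1577).
Denominator factor (v + 4)^3: pole of order 3 at -4, modulus 4.
The radius of convergence is the smallest modulus among the singular points: -3/14 + (1/14)*sqrt(1577).

The radius of convergence is -3/14 + (1/14)*sqrt(1577).


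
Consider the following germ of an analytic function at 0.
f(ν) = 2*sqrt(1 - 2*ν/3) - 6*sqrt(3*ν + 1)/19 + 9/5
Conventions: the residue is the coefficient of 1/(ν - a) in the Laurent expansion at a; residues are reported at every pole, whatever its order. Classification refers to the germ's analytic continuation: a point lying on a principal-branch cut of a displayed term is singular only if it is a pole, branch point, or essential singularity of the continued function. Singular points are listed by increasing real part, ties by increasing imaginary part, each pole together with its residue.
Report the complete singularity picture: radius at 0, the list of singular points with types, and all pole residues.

Radius of convergence at 0: 1/3.
At -1/3: an algebraic (square-root) branch point.
At 3/2: an algebraic (square-root) branch point.

Branch term (-6/19)*sqrt(1 - ν/(-1/3)): its argument vanishes at ν = -1/3, a square-root branch point, modulus 1/3.
Branch term (2)*sqrt(1 - ν/(3/2)): its argument vanishes at ν = 3/2, a square-root branch point, modulus 3/2.
The radius of convergence is the smallest modulus among the singular points: 1/3.
List the singular points by increasing real part (a conjugate pair: the negative imaginary part first).


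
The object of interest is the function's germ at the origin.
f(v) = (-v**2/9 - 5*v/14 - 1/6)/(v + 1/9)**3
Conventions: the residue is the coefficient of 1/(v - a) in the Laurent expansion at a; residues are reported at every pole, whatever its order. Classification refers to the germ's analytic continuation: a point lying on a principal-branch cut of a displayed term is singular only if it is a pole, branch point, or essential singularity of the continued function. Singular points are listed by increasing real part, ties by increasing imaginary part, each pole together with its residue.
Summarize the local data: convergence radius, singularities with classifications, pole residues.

Radius of convergence at 0: 1/9.
At -1/9: a pole of order 3; residue -1/9.

Denominator factor (v + 1/9)^3: pole of order 3 at -1/9, modulus 1/9.
The radius of convergence is the smallest modulus among the singular points: 1/9.
At the order-3 pole -1/9 set g(v) = (v - (-1/9))^3*f(v) = -v**2/9 - 5*v/14 - 1/6.
Order-3 pole: residue = g''(a)/2; g''(-1/9) = -2/9, so the residue is -1/9.


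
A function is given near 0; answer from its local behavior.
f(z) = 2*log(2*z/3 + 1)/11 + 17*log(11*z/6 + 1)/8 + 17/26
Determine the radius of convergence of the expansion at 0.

Branch term (17/8)*log(1 - z/(-6/11)): its argument vanishes at z = -6/11, a logarithmic branch point, modulus 6/11.
Branch term (2/11)*log(1 - z/(-3/2)): its argument vanishes at z = -3/2, a logarithmic branch point, modulus 3/2.
The radius of convergence is the smallest modulus among the singular points: 6/11.

The radius of convergence is 6/11.


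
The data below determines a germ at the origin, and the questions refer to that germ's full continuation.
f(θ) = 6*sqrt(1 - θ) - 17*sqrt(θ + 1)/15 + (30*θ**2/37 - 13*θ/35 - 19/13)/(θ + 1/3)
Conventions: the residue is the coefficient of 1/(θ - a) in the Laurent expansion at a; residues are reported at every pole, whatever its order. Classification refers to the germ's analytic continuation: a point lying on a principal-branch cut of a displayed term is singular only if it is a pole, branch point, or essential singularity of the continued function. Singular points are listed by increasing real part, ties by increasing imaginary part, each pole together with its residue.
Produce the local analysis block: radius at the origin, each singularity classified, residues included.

Radius of convergence at 0: 1/3.
At -1: an algebraic (square-root) branch point.
At -1/3: a pole of order 1; residue -21004/16835.
At 1: an algebraic (square-root) branch point.

Denominator factor (θ + 1/3): pole of order 1 at -1/3, modulus 1/3.
Branch term (-17/15)*sqrt(1 - θ/(-1)): its argument vanishes at θ = -1, a square-root branch point, modulus 1.
Branch term (6)*sqrt(1 - θ/(1)): its argument vanishes at θ = 1, a square-root branch point, modulus 1.
The radius of convergence is the smallest modulus among the singular points: 1/3.
The branch terms are analytic at -1/3 and contribute nothing to the residue; only the rational part matters.
At the order-1 pole -1/3 set g(θ) = (θ - (-1/3))*(rational part) = 30*θ**2/37 - 13*θ/35 - 19/13.
Simple pole: residue = g(a) at a = -1/3, which is -21004/16835.
List the singular points by increasing real part (a conjugate pair: the negative imaginary part first).


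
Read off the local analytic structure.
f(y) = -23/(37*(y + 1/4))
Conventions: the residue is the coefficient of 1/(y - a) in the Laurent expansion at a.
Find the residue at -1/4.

The residue is -23/37.

At the order-1 pole -1/4 set g(y) = (y - (-1/4))*f(y) = -23/37.
Simple pole: residue = g(a) at a = -1/4, which is -23/37.


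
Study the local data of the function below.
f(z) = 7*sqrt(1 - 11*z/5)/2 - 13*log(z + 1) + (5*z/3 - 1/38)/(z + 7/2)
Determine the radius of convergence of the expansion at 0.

The radius of convergence is 5/11.

Denominator factor (z + 7/2): pole of order 1 at -7/2, modulus 7/2.
Branch term (7/2)*sqrt(1 - z/(5/11)): its argument vanishes at z = 5/11, a square-root branch point, modulus 5/11.
Branch term (-13)*log(1 - z/(-1)): its argument vanishes at z = -1, a logarithmic branch point, modulus 1.
The radius of convergence is the smallest modulus among the singular points: 5/11.


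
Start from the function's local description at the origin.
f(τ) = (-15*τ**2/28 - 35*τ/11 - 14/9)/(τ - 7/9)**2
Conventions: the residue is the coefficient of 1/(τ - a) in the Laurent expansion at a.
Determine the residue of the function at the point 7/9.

The residue is -265/66.

At the order-2 pole 7/9 set g(τ) = (τ - (7/9))^2*f(τ) = -15*τ**2/28 - 35*τ/11 - 14/9.
Order-2 pole: residue = g'(a); g'(7/9) = -265/66, so the residue is -265/66.


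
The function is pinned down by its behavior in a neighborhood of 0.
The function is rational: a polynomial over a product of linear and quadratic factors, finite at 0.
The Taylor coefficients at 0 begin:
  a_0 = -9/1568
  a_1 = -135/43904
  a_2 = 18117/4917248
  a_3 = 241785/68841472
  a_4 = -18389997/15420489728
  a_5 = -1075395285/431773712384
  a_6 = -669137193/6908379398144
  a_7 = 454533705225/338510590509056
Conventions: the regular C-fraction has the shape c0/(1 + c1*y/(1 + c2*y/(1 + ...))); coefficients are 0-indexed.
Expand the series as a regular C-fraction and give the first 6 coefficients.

Taylor coefficients (read off): a_0 = -9/1568, a_1 = -135/43904, a_2 = 18117/4917248, a_3 = 241785/68841472, a_4 = -18389997/15420489728, a_5 = -1075395285/431773712384.
c0 = a_0 = -9/1568. Peel one level at a time: if S = 1 + c*y/S' with S'(0) = 1, then c is the y-coefficient of S and S' = c*y/(S - 1).
S_1 = c0/f = 1 + (-15/28)*y + (2913/3136)*y^2 + ...; c1 = -15/28.
S_2 = c1*y/(S_1 - 1) = 1 + (971/560)*y + (808441/313600)*y^2 + ...; c2 = 971/560.
S_3 = c2*y/(S_2 - 1) = 1 + (-808441/543760)*y + (-128832/942841)*y^2 + ...; c3 = -808441/543760.
S_4 = c3*y/(S_3 - 1) = 1 + (-72145920/784996211)*y + (-30810931200/653576850481)*y^2 + ...; c4 = -72145920/784996211.
S_5 = c4*y/(S_4 - 1) = 1 + (-278249760/542463911)*y + ...; c5 = -278249760/542463911.

The regular C-fraction coefficients are [-9/1568, -15/28, 971/560, -808441/543760, -72145920/784996211, -278249760/542463911].


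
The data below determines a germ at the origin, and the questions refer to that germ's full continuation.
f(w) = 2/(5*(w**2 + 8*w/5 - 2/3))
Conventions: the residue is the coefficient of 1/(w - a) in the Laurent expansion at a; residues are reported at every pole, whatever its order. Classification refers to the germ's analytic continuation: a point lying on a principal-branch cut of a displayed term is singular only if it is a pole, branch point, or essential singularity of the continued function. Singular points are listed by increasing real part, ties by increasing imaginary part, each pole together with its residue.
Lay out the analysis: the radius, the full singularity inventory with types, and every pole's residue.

Denominator factor (w**2 + 8*w/5 - 2/3): discriminant 392/75, real irrational roots -4/5 + (7/15)*sqrt(6) and -4/5 - (7/15)*sqrt(6); poles of order 1, moduli -4/5 + (7/15)*sqrt(6) and 4/5 + (7/15)*sqrt(6).
The radius of convergence is the smallest modulus among the singular points: -4/5 + (7/15)*sqrt(6).
The factor w**2 + 8*w/5 - 2/3 splits as (w - a)(w - a') with a = -4/5 - (7/15)*sqrt(6), a' = -4/5 + (7/15)*sqrt(6). At the order-1 pole a set g(w) = (w - a)*f(w) = [2/5] / (w - a').
Simple pole: residue = g(a) at a = -4/5 - (7/15)*sqrt(6), which is -(1/14)*sqrt(6).
The factor w**2 + 8*w/5 - 2/3 splits as (w - a)(w - a') with a = -4/5 + (7/15)*sqrt(6), a' = -4/5 - (7/15)*sqrt(6). At the order-1 pole a set g(w) = (w - a)*f(w) = [2/5] / (w - a').
Simple pole: residue = g(a) at a = -4/5 + (7/15)*sqrt(6), which is (1/14)*sqrt(6).
List the singular points by increasing real part (a conjugate pair: the negative imaginary part first).

Radius of convergence at 0: -4/5 + (7/15)*sqrt(6).
At -4/5 - (7/15)*sqrt(6): a pole of order 1; residue -(1/14)*sqrt(6).
At -4/5 + (7/15)*sqrt(6): a pole of order 1; residue (1/14)*sqrt(6).


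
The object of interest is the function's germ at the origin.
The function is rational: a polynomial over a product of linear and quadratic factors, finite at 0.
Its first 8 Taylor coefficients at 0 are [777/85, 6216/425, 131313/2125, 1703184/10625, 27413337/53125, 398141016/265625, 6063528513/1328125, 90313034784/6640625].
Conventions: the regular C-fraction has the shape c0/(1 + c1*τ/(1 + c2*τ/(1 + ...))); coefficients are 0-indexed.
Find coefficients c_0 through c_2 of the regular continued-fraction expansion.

The regular C-fraction coefficients are [777/85, -8/5, -21/8].

Taylor coefficients (read off): a_0 = 777/85, a_1 = 6216/425, a_2 = 131313/2125.
c0 = a_0 = 777/85. Peel one level at a time: if S = 1 + c*τ/S' with S'(0) = 1, then c is the τ-coefficient of S and S' = c*τ/(S - 1).
S_1 = c0/f = 1 + (-8/5)*τ + (-21/5)*τ^2 + ...; c1 = -8/5.
S_2 = c1*τ/(S_1 - 1) = 1 + (-21/8)*τ + ...; c2 = -21/8.


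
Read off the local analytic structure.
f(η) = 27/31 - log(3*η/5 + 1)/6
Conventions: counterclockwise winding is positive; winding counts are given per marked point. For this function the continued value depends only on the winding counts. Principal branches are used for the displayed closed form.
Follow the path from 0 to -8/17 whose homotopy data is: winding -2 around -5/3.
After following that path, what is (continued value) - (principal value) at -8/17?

Continued minus principal equals (2/3)*pi*i.

The rational part is single-valued and drops out of the difference; each branch term changes only by its own monodromy.
(-1/6)*log(1 - η/(-5/3)): each positive loop around -5/3 adds 2*pi*i to the log, so winding -2 contributes (-1/6)*(-2)*2*pi*i = (2/3)*pi*i.
Summing the contributions at η = -8/17 gives (2/3)*pi*i.


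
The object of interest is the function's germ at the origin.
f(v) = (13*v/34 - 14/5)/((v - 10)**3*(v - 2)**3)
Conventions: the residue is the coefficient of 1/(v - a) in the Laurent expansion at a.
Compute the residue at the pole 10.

The residue is -129/1392640.

At the order-3 pole 10 set g(v) = (v - (10))^3*f(v) = (13*v/34 - 14/5)/(v - 2)**3.
Order-3 pole: residue = g''(a)/2; g''(10) = -129/696320, so the residue is -129/1392640.


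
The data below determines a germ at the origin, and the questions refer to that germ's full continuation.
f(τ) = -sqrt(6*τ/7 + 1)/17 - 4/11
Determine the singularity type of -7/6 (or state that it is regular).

The point is an algebraic (square-root) branch point.

The term (-1/17)*sqrt(1 - τ/(-7/6)) has argument 1 - -7/6/(-7/6) = 0 at -7/6: a square-root (algebraic, two-sheeted) branch point; the remaining terms are analytic or single-valued there.


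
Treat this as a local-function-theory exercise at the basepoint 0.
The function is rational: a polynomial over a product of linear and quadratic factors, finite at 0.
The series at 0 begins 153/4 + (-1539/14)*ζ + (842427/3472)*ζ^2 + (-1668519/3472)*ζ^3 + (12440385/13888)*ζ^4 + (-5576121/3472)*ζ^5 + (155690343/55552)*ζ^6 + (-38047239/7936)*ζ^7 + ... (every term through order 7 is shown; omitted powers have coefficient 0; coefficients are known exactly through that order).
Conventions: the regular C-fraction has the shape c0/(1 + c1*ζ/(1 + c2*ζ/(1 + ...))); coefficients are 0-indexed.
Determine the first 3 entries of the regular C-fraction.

Taylor coefficients (read off): a_0 = 153/4, a_1 = -1539/14, a_2 = 842427/3472.
c0 = a_0 = 153/4. Peel one level at a time: if S = 1 + c*ζ/S' with S'(0) = 1, then c is the ζ-coefficient of S and S' = c*ζ/(S - 1).
S_1 = c0/f = 1 + (342/119)*ζ + (3364779/1755964)*ζ^2 + ...; c1 = 342/119.
S_2 = c1*ζ/(S_1 - 1) = 1 + (-1121593/1682184)*ζ + ...; c2 = -1121593/1682184.

The regular C-fraction coefficients are [153/4, 342/119, -1121593/1682184].
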